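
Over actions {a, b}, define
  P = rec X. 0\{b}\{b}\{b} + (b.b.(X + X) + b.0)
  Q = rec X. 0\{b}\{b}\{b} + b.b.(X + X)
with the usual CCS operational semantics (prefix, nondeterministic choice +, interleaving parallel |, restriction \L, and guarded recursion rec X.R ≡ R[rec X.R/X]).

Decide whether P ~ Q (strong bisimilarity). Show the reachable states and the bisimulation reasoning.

LTS(P): 4 reachable states
  s0 = rec X. 0\{b}\{b}\{b} + (b.b.(X + X) + b.0) ⊢ ··b··> s1, ··b··> s2
  s1 = 0 ⊢ (no moves)
  s2 = b.((rec X. 0\{b}\{b}\{b} + (b.b.(X + X) + b.0)) + (rec X. 0\{b}\{b}\{b} + (b.b.(X + X) + b.0))) ⊢ ··b··> s3
  s3 = (rec X. 0\{b}\{b}\{b} + (b.b.(X + X) + b.0)) + (rec X. 0\{b}\{b}\{b} + (b.b.(X + X) + b.0)) ⊢ ··b··> s1, ··b··> s2
LTS(Q): 3 reachable states
  t0 = rec X. 0\{b}\{b}\{b} + b.b.(X + X) ⊢ ··b··> t1
  t1 = b.((rec X. 0\{b}\{b}\{b} + b.b.(X + X)) + (rec X. 0\{b}\{b}\{b} + b.b.(X + X))) ⊢ ··b··> t2
  t2 = (rec X. 0\{b}\{b}\{b} + b.b.(X + X)) + (rec X. 0\{b}\{b}\{b} + b.b.(X + X)) ⊢ ··b··> t1
Partition-refinement fixed point:
  B0 = {s0, s3}
  B1 = {s2}
  B2 = {s1}
  B3 = {t0, t1, t2}
s0 ∈ B0, t0 ∈ B3 → different blocks

not bisimilar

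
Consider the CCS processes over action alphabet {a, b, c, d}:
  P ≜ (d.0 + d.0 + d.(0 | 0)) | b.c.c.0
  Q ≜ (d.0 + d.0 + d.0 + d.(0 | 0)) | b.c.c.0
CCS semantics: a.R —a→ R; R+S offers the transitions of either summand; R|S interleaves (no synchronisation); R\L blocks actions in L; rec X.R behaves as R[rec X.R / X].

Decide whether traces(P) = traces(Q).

traces(P) = traces(Q)

P's transition system — 12 states:
  s0 = (d.0 + d.0 + d.(0 | 0)) | b.c.c.0 → ··b··> s1, ··d··> s2, ··d··> s3
  s1 = (d.0 + d.0 + d.(0 | 0)) | c.c.0 → ··c··> s4, ··d··> s5, ··d··> s6
  s2 = 0 | 0 | b.c.c.0 → ··b··> s5
  s3 = 0 | b.c.c.0 → ··b··> s6
  s4 = (d.0 + d.0 + d.(0 | 0)) | c.0 → ··c··> s7, ··d··> s8, ··d··> s9
  s5 = 0 | 0 | c.c.0 → ··c··> s8
  s6 = 0 | c.c.0 → ··c··> s9
  s7 = (d.0 + d.0 + d.(0 | 0)) | 0 → ··d··> s10, ··d··> s11
  s8 = 0 | 0 | c.0 → ··c··> s11
  s9 = 0 | c.0 → ··c··> s10
  s10 = 0 | 0 → (no moves)
  s11 = 0 | 0 | 0 → (no moves)
Q's transition system — 12 states:
  t0 = (d.0 + d.0 + d.0 + d.(0 | 0)) | b.c.c.0 → ··b··> t1, ··d··> t2, ··d··> t3
  t1 = (d.0 + d.0 + d.0 + d.(0 | 0)) | c.c.0 → ··c··> t4, ··d··> t5, ··d··> t6
  t2 = 0 | 0 | b.c.c.0 → ··b··> t5
  t3 = 0 | b.c.c.0 → ··b··> t6
  t4 = (d.0 + d.0 + d.0 + d.(0 | 0)) | c.0 → ··c··> t7, ··d··> t8, ··d··> t9
  t5 = 0 | 0 | c.c.0 → ··c··> t8
  t6 = 0 | c.c.0 → ··c··> t9
  t7 = (d.0 + d.0 + d.0 + d.(0 | 0)) | 0 → ··d··> t10, ··d··> t11
  t8 = 0 | 0 | c.0 → ··c··> t11
  t9 = 0 | c.0 → ··c··> t10
  t10 = 0 | 0 → (no moves)
  t11 = 0 | 0 | 0 → (no moves)
Partition-refinement fixed point:
  B0 = {s0, t0}
  B1 = {s2, s3, t2, t3}
  B2 = {s5, s6, t5, t6}
  B3 = {s8, s9, t8, t9}
  B4 = {s10, s11, t10, t11}
  B5 = {s1, t1}
  B6 = {s4, t4}
  B7 = {s7, t7}
s0 ∈ B0, t0 ∈ B0 → same block
Bisimilar ⇒ trace-equivalent.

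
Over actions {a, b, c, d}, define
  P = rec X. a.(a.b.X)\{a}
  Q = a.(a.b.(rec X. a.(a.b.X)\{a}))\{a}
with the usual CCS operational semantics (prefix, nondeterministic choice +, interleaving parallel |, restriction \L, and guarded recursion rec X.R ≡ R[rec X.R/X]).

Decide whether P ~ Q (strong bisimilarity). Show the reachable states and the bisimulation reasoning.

LTS(P): 2 reachable states
  p0 = rec X. a.(a.b.X)\{a} → -a-> p1
  p1 = (a.b.(rec X. a.(a.b.X)\{a}))\{a} → stopped
LTS(Q): 2 reachable states
  q0 = a.(a.b.(rec X. a.(a.b.X)\{a}))\{a} → -a-> q1
  q1 = (a.b.(rec X. a.(a.b.X)\{a}))\{a} → stopped
Bisimilarity quotient blocks:
  B0 = {p0, q0}
  B1 = {p1, q1}
p0 ∈ B0, q0 ∈ B0 → same block

bisimilar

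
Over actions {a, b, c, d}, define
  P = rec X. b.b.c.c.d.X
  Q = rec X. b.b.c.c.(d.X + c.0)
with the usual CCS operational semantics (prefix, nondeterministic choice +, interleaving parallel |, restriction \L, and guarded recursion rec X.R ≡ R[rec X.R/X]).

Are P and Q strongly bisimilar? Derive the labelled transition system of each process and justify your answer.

NO

LTS(P): 5 reachable states
  u0 = rec X. b.b.c.c.d.X has moves =b=> u1
  u1 = b.c.c.d.(rec X. b.b.c.c.d.X) has moves =b=> u2
  u2 = c.c.d.(rec X. b.b.c.c.d.X) has moves =c=> u3
  u3 = c.d.(rec X. b.b.c.c.d.X) has moves =c=> u4
  u4 = d.(rec X. b.b.c.c.d.X) has moves =d=> u0
LTS(Q): 6 reachable states
  v0 = rec X. b.b.c.c.(d.X + c.0) has moves =b=> v1
  v1 = b.c.c.(d.(rec X. b.b.c.c.(d.X + c.0)) + c.0) has moves =b=> v2
  v2 = c.c.(d.(rec X. b.b.c.c.(d.X + c.0)) + c.0) has moves =c=> v3
  v3 = c.(d.(rec X. b.b.c.c.(d.X + c.0)) + c.0) has moves =c=> v4
  v4 = d.(rec X. b.b.c.c.(d.X + c.0)) + c.0 has moves =c=> v5, =d=> v0
  v5 = 0 has moves ∅
Coarsest stable partition (strong bisimilarity classes):
  B0 = {u0}
  B1 = {u1}
  B2 = {u2}
  B3 = {u3}
  B4 = {u4}
  B5 = {v0}
  B6 = {v1}
  B7 = {v2}
  B8 = {v3}
  B9 = {v4}
  B10 = {v5}
u0 ∈ B0, v0 ∈ B5 → different blocks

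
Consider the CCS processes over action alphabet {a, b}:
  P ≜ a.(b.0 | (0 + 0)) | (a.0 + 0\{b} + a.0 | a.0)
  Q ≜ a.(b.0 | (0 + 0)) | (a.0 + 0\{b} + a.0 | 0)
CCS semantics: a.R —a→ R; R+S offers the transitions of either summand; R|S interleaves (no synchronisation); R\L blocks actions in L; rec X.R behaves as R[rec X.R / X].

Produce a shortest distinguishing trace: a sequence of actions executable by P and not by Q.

P's transition system — 15 states:
  s0 = a.(b.0 | (0 + 0)) | (a.0 + 0\{b} + a.0 | a.0) has moves —a→ s1, —a→ s2, —a→ s3, —a→ s4
  s1 = a.(b.0 | (0 + 0)) | (0 | a.0) has moves —a→ s5, —a→ s6
  s2 = a.(b.0 | (0 + 0)) | (a.0 | 0) has moves —a→ s5, —a→ s7
  s3 = a.(b.0 | (0 + 0)) | 0 has moves —a→ s8
  s4 = b.0 | (0 + 0) | (a.0 + 0\{b} + a.0 | a.0) has moves —a→ s6, —a→ s7, —a→ s8, —b→ s9
  s5 = a.(b.0 | (0 + 0)) | (0 | 0) has moves —a→ s10
  s6 = b.0 | (0 + 0) | (0 | a.0) has moves —a→ s10, —b→ s11
  s7 = b.0 | (0 + 0) | (a.0 | 0) has moves —a→ s10, —b→ s12
  s8 = b.0 | (0 + 0) | 0 has moves —b→ s13
  s9 = 0 | (0 + 0) | (a.0 + 0\{b} + a.0 | a.0) has moves —a→ s11, —a→ s12, —a→ s13
  s10 = b.0 | (0 + 0) | (0 | 0) has moves —b→ s14
  s11 = 0 | (0 + 0) | (0 | a.0) has moves —a→ s14
  s12 = 0 | (0 + 0) | (a.0 | 0) has moves —a→ s14
  s13 = 0 | (0 + 0) | 0 has moves stopped
  s14 = 0 | (0 + 0) | (0 | 0) has moves stopped
Q's transition system — 9 states:
  t0 = a.(b.0 | (0 + 0)) | (a.0 + 0\{b} + a.0 | 0) has moves —a→ t1, —a→ t2, —a→ t3
  t1 = a.(b.0 | (0 + 0)) | (0 | 0) has moves —a→ t4
  t2 = a.(b.0 | (0 + 0)) | 0 has moves —a→ t5
  t3 = b.0 | (0 + 0) | (a.0 + 0\{b} + a.0 | 0) has moves —a→ t4, —a→ t5, —b→ t6
  t4 = b.0 | (0 + 0) | (0 | 0) has moves —b→ t7
  t5 = b.0 | (0 + 0) | 0 has moves —b→ t8
  t6 = 0 | (0 + 0) | (a.0 + 0\{b} + a.0 | 0) has moves —a→ t7, —a→ t8
  t7 = 0 | (0 + 0) | (0 | 0) has moves stopped
  t8 = 0 | (0 + 0) | 0 has moves stopped
Trace ⟨aaa⟩ through P, begin at {s0}:
  after a @ step 1: {s1, s2, s3, s4}
  after a @ step 2: {s5, s6, s7, s8}
  after a @ step 3: {s10}
  P completes σ.
Trace ⟨aaa⟩ through Q, begin at {t0}:
  after a @ step 1: {t1, t2, t3}
  after a @ step 2: {t4, t5}
  after a @ step 3: no successor for Q

aaa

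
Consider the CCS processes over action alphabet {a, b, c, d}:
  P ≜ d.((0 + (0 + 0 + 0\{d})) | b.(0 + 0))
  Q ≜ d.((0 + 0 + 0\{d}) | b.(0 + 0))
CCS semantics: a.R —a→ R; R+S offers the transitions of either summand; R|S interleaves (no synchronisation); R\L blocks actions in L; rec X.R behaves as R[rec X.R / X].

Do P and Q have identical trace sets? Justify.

P's transition system — 3 states:
  p0 = d.((0 + (0 + 0 + 0\{d})) | b.(0 + 0)) :: ··d··> p1
  p1 = (0 + (0 + 0 + 0\{d})) | b.(0 + 0) :: ··b··> p2
  p2 = (0 + (0 + 0 + 0\{d})) | (0 + 0) :: deadlocked
Q's transition system — 3 states:
  q0 = d.((0 + 0 + 0\{d}) | b.(0 + 0)) :: ··d··> q1
  q1 = (0 + 0 + 0\{d}) | b.(0 + 0) :: ··b··> q2
  q2 = (0 + 0 + 0\{d}) | (0 + 0) :: deadlocked
Partition-refinement fixed point:
  B0 = {p0, q0}
  B1 = {p1, q1}
  B2 = {p2, q2}
p0 ∈ B0, q0 ∈ B0 → same block
Bisimilar ⇒ trace-equivalent.

YES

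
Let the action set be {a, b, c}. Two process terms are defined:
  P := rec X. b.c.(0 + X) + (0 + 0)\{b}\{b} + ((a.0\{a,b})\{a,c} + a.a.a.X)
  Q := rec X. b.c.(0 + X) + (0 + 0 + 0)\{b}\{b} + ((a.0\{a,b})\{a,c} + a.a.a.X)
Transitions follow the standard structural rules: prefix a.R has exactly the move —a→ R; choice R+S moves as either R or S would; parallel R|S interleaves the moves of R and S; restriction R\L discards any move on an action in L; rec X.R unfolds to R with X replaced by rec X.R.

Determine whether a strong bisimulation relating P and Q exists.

bisimilar

LTS(P): 5 reachable states
  p0 = rec X. b.c.(0 + X) + (0 + 0)\{b}\{b} + ((a.0\{a,b})\{a,c} + a.a.a.X) has moves --a--▸ p1, --b--▸ p2
  p1 = a.a.(rec X. b.c.(0 + X) + (0 + 0)\{b}\{b} + ((a.0\{a,b})\{a,c} + a.a.a.X)) has moves --a--▸ p3
  p2 = c.(0 + (rec X. b.c.(0 + X) + (0 + 0)\{b}\{b} + ((a.0\{a,b})\{a,c} + a.a.a.X))) has moves --c--▸ p4
  p3 = a.(rec X. b.c.(0 + X) + (0 + 0)\{b}\{b} + ((a.0\{a,b})\{a,c} + a.a.a.X)) has moves --a--▸ p0
  p4 = 0 + (rec X. b.c.(0 + X) + (0 + 0)\{b}\{b} + ((a.0\{a,b})\{a,c} + a.a.a.X)) has moves --a--▸ p1, --b--▸ p2
LTS(Q): 5 reachable states
  q0 = rec X. b.c.(0 + X) + (0 + 0 + 0)\{b}\{b} + ((a.0\{a,b})\{a,c} + a.a.a.X) has moves --a--▸ q1, --b--▸ q2
  q1 = a.a.(rec X. b.c.(0 + X) + (0 + 0 + 0)\{b}\{b} + ((a.0\{a,b})\{a,c} + a.a.a.X)) has moves --a--▸ q3
  q2 = c.(0 + (rec X. b.c.(0 + X) + (0 + 0 + 0)\{b}\{b} + ((a.0\{a,b})\{a,c} + a.a.a.X))) has moves --c--▸ q4
  q3 = a.(rec X. b.c.(0 + X) + (0 + 0 + 0)\{b}\{b} + ((a.0\{a,b})\{a,c} + a.a.a.X)) has moves --a--▸ q0
  q4 = 0 + (rec X. b.c.(0 + X) + (0 + 0 + 0)\{b}\{b} + ((a.0\{a,b})\{a,c} + a.a.a.X)) has moves --a--▸ q1, --b--▸ q2
Bisimilarity quotient blocks:
  B0 = {p0, p4, q0, q4}
  B1 = {p2, q2}
  B2 = {p1, q1}
  B3 = {p3, q3}
p0 ∈ B0, q0 ∈ B0 → same block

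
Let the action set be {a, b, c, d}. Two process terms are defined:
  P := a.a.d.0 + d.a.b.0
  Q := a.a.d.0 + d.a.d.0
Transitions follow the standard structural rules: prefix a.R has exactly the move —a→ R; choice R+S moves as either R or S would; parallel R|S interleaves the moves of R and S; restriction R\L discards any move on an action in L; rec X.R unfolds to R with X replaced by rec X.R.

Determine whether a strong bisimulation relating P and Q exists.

P's transition system — 6 states:
  m0 = a.a.d.0 + d.a.b.0 :: —a→ m1, —d→ m2
  m1 = a.d.0 :: —a→ m3
  m2 = a.b.0 :: —a→ m4
  m3 = d.0 :: —d→ m5
  m4 = b.0 :: —b→ m5
  m5 = 0 :: ∅
Q's transition system — 4 states:
  n0 = a.a.d.0 + d.a.d.0 :: —a→ n1, —d→ n1
  n1 = a.d.0 :: —a→ n2
  n2 = d.0 :: —d→ n3
  n3 = 0 :: ∅
Bisimilarity quotient blocks:
  B0 = {m0}
  B1 = {m2}
  B2 = {m4}
  B3 = {m5, n3}
  B4 = {m1, n1}
  B5 = {m3, n2}
  B6 = {n0}
m0 ∈ B0, n0 ∈ B6 → different blocks

P ≁ Q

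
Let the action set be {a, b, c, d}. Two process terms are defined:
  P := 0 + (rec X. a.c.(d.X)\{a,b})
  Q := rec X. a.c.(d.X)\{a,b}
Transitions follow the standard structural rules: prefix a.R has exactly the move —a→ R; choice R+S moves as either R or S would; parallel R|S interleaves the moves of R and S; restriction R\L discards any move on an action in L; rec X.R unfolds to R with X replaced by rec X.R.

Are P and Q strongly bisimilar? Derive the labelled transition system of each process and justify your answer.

P ~ Q

LTS(P): 4 reachable states
  p0 = 0 + (rec X. a.c.(d.X)\{a,b}) has moves —a→ p1
  p1 = c.(d.(rec X. a.c.(d.X)\{a,b}))\{a,b} has moves —c→ p2
  p2 = (d.(rec X. a.c.(d.X)\{a,b}))\{a,b} has moves —d→ p3
  p3 = (rec X. a.c.(d.X)\{a,b})\{a,b} has moves (no moves)
LTS(Q): 4 reachable states
  q0 = rec X. a.c.(d.X)\{a,b} has moves —a→ q1
  q1 = c.(d.(rec X. a.c.(d.X)\{a,b}))\{a,b} has moves —c→ q2
  q2 = (d.(rec X. a.c.(d.X)\{a,b}))\{a,b} has moves —d→ q3
  q3 = (rec X. a.c.(d.X)\{a,b})\{a,b} has moves (no moves)
Coarsest stable partition (strong bisimilarity classes):
  B0 = {p0, q0}
  B1 = {p1, q1}
  B2 = {p2, q2}
  B3 = {p3, q3}
p0 ∈ B0, q0 ∈ B0 → same block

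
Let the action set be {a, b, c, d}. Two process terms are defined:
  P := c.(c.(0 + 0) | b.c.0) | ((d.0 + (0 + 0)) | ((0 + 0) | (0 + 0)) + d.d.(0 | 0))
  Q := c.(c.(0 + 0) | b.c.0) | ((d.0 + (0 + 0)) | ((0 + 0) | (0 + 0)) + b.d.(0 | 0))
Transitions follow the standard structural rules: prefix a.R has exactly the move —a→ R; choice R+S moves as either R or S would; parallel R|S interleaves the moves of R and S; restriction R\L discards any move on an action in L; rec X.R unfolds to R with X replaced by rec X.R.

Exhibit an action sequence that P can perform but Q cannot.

LTS(P): 28 reachable states
  p0 = c.(c.(0 + 0) | b.c.0) | ((d.0 + (0 + 0)) | ((0 + 0) | (0 + 0)) + d.d.(0 | 0)) :: ··c··> p1, ··d··> p2, ··d··> p3
  p1 = c.(0 + 0) | b.c.0 | ((d.0 + (0 + 0)) | ((0 + 0) | (0 + 0)) + d.d.(0 | 0)) :: ··b··> p4, ··c··> p5, ··d··> p6, ··d··> p7
  p2 = c.(c.(0 + 0) | b.c.0) | (0 | ((0 + 0) | (0 + 0))) :: ··c··> p6
  p3 = c.(c.(0 + 0) | b.c.0) | d.(0 | 0) :: ··c··> p7, ··d··> p8
  p4 = c.(0 + 0) | c.0 | ((d.0 + (0 + 0)) | ((0 + 0) | (0 + 0)) + d.d.(0 | 0)) :: ··c··> p10, ··c··> p9, ··d··> p11, ··d··> p12
  p5 = (0 + 0) | b.c.0 | ((d.0 + (0 + 0)) | ((0 + 0) | (0 + 0)) + d.d.(0 | 0)) :: ··b··> p9, ··d··> p13, ··d··> p14
  p6 = c.(0 + 0) | b.c.0 | (0 | ((0 + 0) | (0 + 0))) :: ··b··> p11, ··c··> p13
  p7 = c.(0 + 0) | b.c.0 | d.(0 | 0) :: ··b··> p12, ··c··> p14, ··d··> p15
  p8 = c.(c.(0 + 0) | b.c.0) | (0 | 0) :: ··c··> p15
  p9 = (0 + 0) | c.0 | ((d.0 + (0 + 0)) | ((0 + 0) | (0 + 0)) + d.d.(0 | 0)) :: ··c··> p16, ··d··> p17, ··d··> p18
  p10 = c.(0 + 0) | 0 | ((d.0 + (0 + 0)) | ((0 + 0) | (0 + 0)) + d.d.(0 | 0)) :: ··c··> p16, ··d··> p19, ··d··> p20
  p11 = c.(0 + 0) | c.0 | (0 | ((0 + 0) | (0 + 0))) :: ··c··> p17, ··c··> p19
  p12 = c.(0 + 0) | c.0 | d.(0 | 0) :: ··c··> p18, ··c··> p20, ··d··> p21
  p13 = (0 + 0) | b.c.0 | (0 | ((0 + 0) | (0 + 0))) :: ··b··> p17
  p14 = (0 + 0) | b.c.0 | d.(0 | 0) :: ··b··> p18, ··d··> p22
  p15 = c.(0 + 0) | b.c.0 | (0 | 0) :: ··b··> p21, ··c··> p22
  p16 = (0 + 0) | 0 | ((d.0 + (0 + 0)) | ((0 + 0) | (0 + 0)) + d.d.(0 | 0)) :: ··d··> p23, ··d··> p24
  p17 = (0 + 0) | c.0 | (0 | ((0 + 0) | (0 + 0))) :: ··c··> p23
  p18 = (0 + 0) | c.0 | d.(0 | 0) :: ··c··> p24, ··d··> p25
  p19 = c.(0 + 0) | 0 | (0 | ((0 + 0) | (0 + 0))) :: ··c··> p23
  p20 = c.(0 + 0) | 0 | d.(0 | 0) :: ··c··> p24, ··d··> p26
  p21 = c.(0 + 0) | c.0 | (0 | 0) :: ··c··> p25, ··c··> p26
  p22 = (0 + 0) | b.c.0 | (0 | 0) :: ··b··> p25
  p23 = (0 + 0) | 0 | (0 | ((0 + 0) | (0 + 0))) :: deadlocked
  p24 = (0 + 0) | 0 | d.(0 | 0) :: ··d··> p27
  p25 = (0 + 0) | c.0 | (0 | 0) :: ··c··> p27
  p26 = c.(0 + 0) | 0 | (0 | 0) :: ··c··> p27
  p27 = (0 + 0) | 0 | (0 | 0) :: deadlocked
LTS(Q): 28 reachable states
  q0 = c.(c.(0 + 0) | b.c.0) | ((d.0 + (0 + 0)) | ((0 + 0) | (0 + 0)) + b.d.(0 | 0)) :: ··b··> q1, ··c··> q2, ··d··> q3
  q1 = c.(c.(0 + 0) | b.c.0) | d.(0 | 0) :: ··c··> q4, ··d··> q5
  q2 = c.(0 + 0) | b.c.0 | ((d.0 + (0 + 0)) | ((0 + 0) | (0 + 0)) + b.d.(0 | 0)) :: ··b··> q4, ··b··> q6, ··c··> q7, ··d··> q8
  q3 = c.(c.(0 + 0) | b.c.0) | (0 | ((0 + 0) | (0 + 0))) :: ··c··> q8
  q4 = c.(0 + 0) | b.c.0 | d.(0 | 0) :: ··b··> q9, ··c··> q10, ··d··> q11
  q5 = c.(c.(0 + 0) | b.c.0) | (0 | 0) :: ··c··> q11
  q6 = c.(0 + 0) | c.0 | ((d.0 + (0 + 0)) | ((0 + 0) | (0 + 0)) + b.d.(0 | 0)) :: ··b··> q9, ··c··> q12, ··c··> q13, ··d··> q14
  q7 = (0 + 0) | b.c.0 | ((d.0 + (0 + 0)) | ((0 + 0) | (0 + 0)) + b.d.(0 | 0)) :: ··b··> q10, ··b··> q12, ··d··> q15
  q8 = c.(0 + 0) | b.c.0 | (0 | ((0 + 0) | (0 + 0))) :: ··b··> q14, ··c··> q15
  q9 = c.(0 + 0) | c.0 | d.(0 | 0) :: ··c··> q16, ··c··> q17, ··d··> q18
  q10 = (0 + 0) | b.c.0 | d.(0 | 0) :: ··b··> q16, ··d··> q19
  q11 = c.(0 + 0) | b.c.0 | (0 | 0) :: ··b··> q18, ··c··> q19
  q12 = (0 + 0) | c.0 | ((d.0 + (0 + 0)) | ((0 + 0) | (0 + 0)) + b.d.(0 | 0)) :: ··b··> q16, ··c··> q20, ··d··> q21
  q13 = c.(0 + 0) | 0 | ((d.0 + (0 + 0)) | ((0 + 0) | (0 + 0)) + b.d.(0 | 0)) :: ··b··> q17, ··c··> q20, ··d··> q22
  q14 = c.(0 + 0) | c.0 | (0 | ((0 + 0) | (0 + 0))) :: ··c··> q21, ··c··> q22
  q15 = (0 + 0) | b.c.0 | (0 | ((0 + 0) | (0 + 0))) :: ··b··> q21
  q16 = (0 + 0) | c.0 | d.(0 | 0) :: ··c··> q23, ··d··> q24
  q17 = c.(0 + 0) | 0 | d.(0 | 0) :: ··c··> q23, ··d··> q25
  q18 = c.(0 + 0) | c.0 | (0 | 0) :: ··c··> q24, ··c··> q25
  q19 = (0 + 0) | b.c.0 | (0 | 0) :: ··b··> q24
  q20 = (0 + 0) | 0 | ((d.0 + (0 + 0)) | ((0 + 0) | (0 + 0)) + b.d.(0 | 0)) :: ··b··> q23, ··d··> q26
  q21 = (0 + 0) | c.0 | (0 | ((0 + 0) | (0 + 0))) :: ··c··> q26
  q22 = c.(0 + 0) | 0 | (0 | ((0 + 0) | (0 + 0))) :: ··c··> q26
  q23 = (0 + 0) | 0 | d.(0 | 0) :: ··d··> q27
  q24 = (0 + 0) | c.0 | (0 | 0) :: ··c··> q27
  q25 = c.(0 + 0) | 0 | (0 | 0) :: ··c··> q27
  q26 = (0 + 0) | 0 | (0 | ((0 + 0) | (0 + 0))) :: deadlocked
  q27 = (0 + 0) | 0 | (0 | 0) :: deadlocked
Trace ⟨dd⟩ through P, begin at {p0}:
  after d @ step 1: {p2, p3}
  after d @ step 2: {p8}
  P completes σ.
Trace ⟨dd⟩ through Q, begin at {q0}:
  after d @ step 1: {q3}
  after d @ step 2: no successor for Q

dd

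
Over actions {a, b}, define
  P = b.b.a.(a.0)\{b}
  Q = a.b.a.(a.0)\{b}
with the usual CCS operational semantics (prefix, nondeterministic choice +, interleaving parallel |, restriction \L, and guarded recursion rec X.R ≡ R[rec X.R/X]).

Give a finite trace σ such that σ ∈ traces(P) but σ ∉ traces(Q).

b

Reachable graph of P (5 states):
  s0 = b.b.a.(a.0)\{b} | =b=> s1
  s1 = b.a.(a.0)\{b} | =b=> s2
  s2 = a.(a.0)\{b} | =a=> s3
  s3 = (a.0)\{b} | =a=> s4
  s4 = 0\{b} | stopped
Reachable graph of Q (5 states):
  t0 = a.b.a.(a.0)\{b} | =a=> t1
  t1 = b.a.(a.0)\{b} | =b=> t2
  t2 = a.(a.0)\{b} | =a=> t3
  t3 = (a.0)\{b} | =a=> t4
  t4 = 0\{b} | stopped
Trace ⟨b⟩ through P, begin at {s0}:
  [1] b ⇒ {s1}
  P completes σ.
Trace ⟨b⟩ through Q, begin at {t0}:
  [1] b ⇒ no successor for Q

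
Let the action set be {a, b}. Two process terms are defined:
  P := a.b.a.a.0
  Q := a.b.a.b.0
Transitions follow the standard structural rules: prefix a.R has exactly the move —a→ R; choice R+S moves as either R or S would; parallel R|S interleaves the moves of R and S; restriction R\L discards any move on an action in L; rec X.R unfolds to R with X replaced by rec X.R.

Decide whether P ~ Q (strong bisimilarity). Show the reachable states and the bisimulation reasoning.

NO

Reachable graph of P (5 states):
  u0 = a.b.a.a.0 has moves -a-> u1
  u1 = b.a.a.0 has moves -b-> u2
  u2 = a.a.0 has moves -a-> u3
  u3 = a.0 has moves -a-> u4
  u4 = 0 has moves ·
Reachable graph of Q (5 states):
  v0 = a.b.a.b.0 has moves -a-> v1
  v1 = b.a.b.0 has moves -b-> v2
  v2 = a.b.0 has moves -a-> v3
  v3 = b.0 has moves -b-> v4
  v4 = 0 has moves ·
Coarsest stable partition (strong bisimilarity classes):
  B0 = {u0}
  B1 = {u1}
  B2 = {u2}
  B3 = {u3}
  B4 = {u4, v4}
  B5 = {v0}
  B6 = {v1}
  B7 = {v2}
  B8 = {v3}
u0 ∈ B0, v0 ∈ B5 → different blocks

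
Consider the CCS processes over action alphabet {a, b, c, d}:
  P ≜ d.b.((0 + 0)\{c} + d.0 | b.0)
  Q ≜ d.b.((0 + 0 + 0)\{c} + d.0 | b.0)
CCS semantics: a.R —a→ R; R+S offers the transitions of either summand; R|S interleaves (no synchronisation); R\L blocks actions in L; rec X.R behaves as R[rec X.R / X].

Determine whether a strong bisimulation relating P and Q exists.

P ~ Q

P's transition system — 6 states:
  u0 = d.b.((0 + 0)\{c} + d.0 | b.0) has moves —d→ u1
  u1 = b.((0 + 0)\{c} + d.0 | b.0) has moves —b→ u2
  u2 = (0 + 0)\{c} + d.0 | b.0 has moves —b→ u3, —d→ u4
  u3 = d.0 | 0 has moves —d→ u5
  u4 = 0 | b.0 has moves —b→ u5
  u5 = 0 | 0 has moves deadlocked
Q's transition system — 6 states:
  v0 = d.b.((0 + 0 + 0)\{c} + d.0 | b.0) has moves —d→ v1
  v1 = b.((0 + 0 + 0)\{c} + d.0 | b.0) has moves —b→ v2
  v2 = (0 + 0 + 0)\{c} + d.0 | b.0 has moves —b→ v3, —d→ v4
  v3 = d.0 | 0 has moves —d→ v5
  v4 = 0 | b.0 has moves —b→ v5
  v5 = 0 | 0 has moves deadlocked
Coarsest stable partition (strong bisimilarity classes):
  B0 = {u0, v0}
  B1 = {u1, v1}
  B2 = {u2, v2}
  B3 = {u3, v3}
  B4 = {u5, v5}
  B5 = {u4, v4}
u0 ∈ B0, v0 ∈ B0 → same block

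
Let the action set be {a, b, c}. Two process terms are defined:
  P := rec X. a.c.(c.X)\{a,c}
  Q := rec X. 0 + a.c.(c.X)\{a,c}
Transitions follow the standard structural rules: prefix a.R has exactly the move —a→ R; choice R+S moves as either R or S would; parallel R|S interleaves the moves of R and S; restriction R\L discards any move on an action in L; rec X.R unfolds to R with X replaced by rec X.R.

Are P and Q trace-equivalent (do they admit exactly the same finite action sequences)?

trace-equivalent

Reachable graph of P (3 states):
  p0 = rec X. a.c.(c.X)\{a,c} has moves —a→ p1
  p1 = c.(c.(rec X. a.c.(c.X)\{a,c}))\{a,c} has moves —c→ p2
  p2 = (c.(rec X. a.c.(c.X)\{a,c}))\{a,c} has moves ∅
Reachable graph of Q (3 states):
  q0 = rec X. 0 + a.c.(c.X)\{a,c} has moves —a→ q1
  q1 = c.(c.(rec X. 0 + a.c.(c.X)\{a,c}))\{a,c} has moves —c→ q2
  q2 = (c.(rec X. 0 + a.c.(c.X)\{a,c}))\{a,c} has moves ∅
Coarsest stable partition (strong bisimilarity classes):
  B0 = {p0, q0}
  B1 = {p1, q1}
  B2 = {p2, q2}
p0 ∈ B0, q0 ∈ B0 → same block
Bisimilar ⇒ trace-equivalent.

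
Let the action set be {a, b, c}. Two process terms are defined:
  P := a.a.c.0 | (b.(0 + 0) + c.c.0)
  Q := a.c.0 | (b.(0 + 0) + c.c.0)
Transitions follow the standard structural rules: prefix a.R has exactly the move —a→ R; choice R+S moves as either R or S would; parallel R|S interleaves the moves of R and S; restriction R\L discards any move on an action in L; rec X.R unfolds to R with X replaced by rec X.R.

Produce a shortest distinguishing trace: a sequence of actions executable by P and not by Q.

LTS(P): 16 reachable states
  s0 = a.a.c.0 | (b.(0 + 0) + c.c.0) | ··a··> s1, ··b··> s2, ··c··> s3
  s1 = a.c.0 | (b.(0 + 0) + c.c.0) | ··a··> s4, ··b··> s5, ··c··> s6
  s2 = a.a.c.0 | (0 + 0) | ··a··> s5
  s3 = a.a.c.0 | c.0 | ··a··> s6, ··c··> s7
  s4 = c.0 | (b.(0 + 0) + c.c.0) | ··b··> s8, ··c··> s10, ··c··> s9
  s5 = a.c.0 | (0 + 0) | ··a··> s8
  s6 = a.c.0 | c.0 | ··a··> s10, ··c··> s11
  s7 = a.a.c.0 | 0 | ··a··> s11
  s8 = c.0 | (0 + 0) | ··c··> s12
  s9 = 0 | (b.(0 + 0) + c.c.0) | ··b··> s12, ··c··> s13
  s10 = c.0 | c.0 | ··c··> s13, ··c··> s14
  s11 = a.c.0 | 0 | ··a··> s14
  s12 = 0 | (0 + 0) | stopped
  s13 = 0 | c.0 | ··c··> s15
  s14 = c.0 | 0 | ··c··> s15
  s15 = 0 | 0 | stopped
LTS(Q): 12 reachable states
  t0 = a.c.0 | (b.(0 + 0) + c.c.0) | ··a··> t1, ··b··> t2, ··c··> t3
  t1 = c.0 | (b.(0 + 0) + c.c.0) | ··b··> t4, ··c··> t5, ··c··> t6
  t2 = a.c.0 | (0 + 0) | ··a··> t4
  t3 = a.c.0 | c.0 | ··a··> t6, ··c··> t7
  t4 = c.0 | (0 + 0) | ··c··> t8
  t5 = 0 | (b.(0 + 0) + c.c.0) | ··b··> t8, ··c··> t9
  t6 = c.0 | c.0 | ··c··> t10, ··c··> t9
  t7 = a.c.0 | 0 | ··a··> t10
  t8 = 0 | (0 + 0) | stopped
  t9 = 0 | c.0 | ··c··> t11
  t10 = c.0 | 0 | ··c··> t11
  t11 = 0 | 0 | stopped
Trace ⟨aa⟩ through P, begin at {s0}:
  after a @ step 1: {s1}
  after a @ step 2: {s4}
  — P admits the full trace.
Trace ⟨aa⟩ through Q, begin at {t0}:
  after a @ step 1: {t1}
  after a @ step 2: no successor for Q

aa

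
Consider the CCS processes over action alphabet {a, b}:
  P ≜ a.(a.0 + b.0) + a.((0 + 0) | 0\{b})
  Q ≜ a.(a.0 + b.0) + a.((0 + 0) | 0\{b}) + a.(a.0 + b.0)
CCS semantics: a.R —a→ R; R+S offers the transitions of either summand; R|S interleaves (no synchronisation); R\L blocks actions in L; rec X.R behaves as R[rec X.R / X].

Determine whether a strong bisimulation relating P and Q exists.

YES

Reachable graph of P (4 states):
  m0 = a.(a.0 + b.0) + a.((0 + 0) | 0\{b}) ⊢ —a→ m1, —a→ m2
  m1 = (0 + 0) | 0\{b} ⊢ (no moves)
  m2 = a.0 + b.0 ⊢ —a→ m3, —b→ m3
  m3 = 0 ⊢ (no moves)
Reachable graph of Q (4 states):
  n0 = a.(a.0 + b.0) + a.((0 + 0) | 0\{b}) + a.(a.0 + b.0) ⊢ —a→ n1, —a→ n2
  n1 = (0 + 0) | 0\{b} ⊢ (no moves)
  n2 = a.0 + b.0 ⊢ —a→ n3, —b→ n3
  n3 = 0 ⊢ (no moves)
Bisimilarity quotient blocks:
  B0 = {m0, n0}
  B1 = {m2, n2}
  B2 = {m1, m3, n1, n3}
m0 ∈ B0, n0 ∈ B0 → same block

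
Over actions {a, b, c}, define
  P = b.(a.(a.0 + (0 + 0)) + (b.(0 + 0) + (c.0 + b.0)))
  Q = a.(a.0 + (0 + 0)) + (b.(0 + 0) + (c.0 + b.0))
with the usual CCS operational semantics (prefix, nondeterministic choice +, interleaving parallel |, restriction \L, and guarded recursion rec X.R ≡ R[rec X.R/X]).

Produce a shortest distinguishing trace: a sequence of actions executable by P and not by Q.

P's transition system — 5 states:
  p0 = b.(a.(a.0 + (0 + 0)) + (b.(0 + 0) + (c.0 + b.0))) :: =b=> p1
  p1 = a.(a.0 + (0 + 0)) + (b.(0 + 0) + (c.0 + b.0)) :: =a=> p2, =b=> p3, =b=> p4, =c=> p3
  p2 = a.0 + (0 + 0) :: =a=> p3
  p3 = 0 :: (no moves)
  p4 = 0 + 0 :: (no moves)
Q's transition system — 4 states:
  q0 = a.(a.0 + (0 + 0)) + (b.(0 + 0) + (c.0 + b.0)) :: =a=> q1, =b=> q2, =b=> q3, =c=> q2
  q1 = a.0 + (0 + 0) :: =a=> q2
  q2 = 0 :: (no moves)
  q3 = 0 + 0 :: (no moves)
Run σ = ⟨ba⟩ on P: start {p0}
  after b @ step 1: {p1}
  after a @ step 2: {p2}
  — P admits the full trace.
Run σ = ⟨ba⟩ on Q: start {q0}
  after b @ step 1: {q2, q3}
  after a @ step 2: ∅ (Q stuck)

ba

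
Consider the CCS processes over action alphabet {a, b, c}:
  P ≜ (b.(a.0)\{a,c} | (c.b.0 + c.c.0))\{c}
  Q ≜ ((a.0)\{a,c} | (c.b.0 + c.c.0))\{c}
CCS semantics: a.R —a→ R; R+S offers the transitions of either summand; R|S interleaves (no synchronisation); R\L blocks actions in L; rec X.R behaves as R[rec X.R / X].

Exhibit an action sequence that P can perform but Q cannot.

b

Reachable graph of P (2 states):
  s0 = (b.(a.0)\{a,c} | (c.b.0 + c.c.0))\{c} has moves --b--▸ s1
  s1 = ((a.0)\{a,c} | (c.b.0 + c.c.0))\{c} has moves ∅
Reachable graph of Q (1 states):
  t0 = ((a.0)\{a,c} | (c.b.0 + c.c.0))\{c} has moves ∅
Executing b from P (initial set {s0}):
  after b @ step 1: {s1}
  ✓ P
Executing b from Q (initial set {t0}):
  after b @ step 1: no successor for Q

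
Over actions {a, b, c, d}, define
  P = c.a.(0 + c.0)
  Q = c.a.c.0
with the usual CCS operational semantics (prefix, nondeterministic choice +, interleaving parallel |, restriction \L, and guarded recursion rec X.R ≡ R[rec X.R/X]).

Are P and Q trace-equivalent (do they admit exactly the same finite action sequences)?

LTS(P): 4 reachable states
  m0 = c.a.(0 + c.0) has moves ··c··> m1
  m1 = a.(0 + c.0) has moves ··a··> m2
  m2 = 0 + c.0 has moves ··c··> m3
  m3 = 0 has moves ∅
LTS(Q): 4 reachable states
  n0 = c.a.c.0 has moves ··c··> n1
  n1 = a.c.0 has moves ··a··> n2
  n2 = c.0 has moves ··c··> n3
  n3 = 0 has moves ∅
Coarsest stable partition (strong bisimilarity classes):
  B0 = {m0, n0}
  B1 = {m1, n1}
  B2 = {m2, n2}
  B3 = {m3, n3}
m0 ∈ B0, n0 ∈ B0 → same block
Bisimilar ⇒ trace-equivalent.

traces(P) = traces(Q)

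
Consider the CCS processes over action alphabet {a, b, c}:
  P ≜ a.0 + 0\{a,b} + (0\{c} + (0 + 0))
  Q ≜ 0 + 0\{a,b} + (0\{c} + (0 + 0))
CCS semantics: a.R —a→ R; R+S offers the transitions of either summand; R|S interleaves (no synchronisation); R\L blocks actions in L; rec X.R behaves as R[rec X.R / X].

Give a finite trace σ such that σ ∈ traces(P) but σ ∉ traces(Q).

LTS(P): 2 reachable states
  p0 = a.0 + 0\{a,b} + (0\{c} + (0 + 0)) | —a→ p1
  p1 = 0 | stopped
LTS(Q): 1 reachable states
  q0 = 0 + 0\{a,b} + (0\{c} + (0 + 0)) | stopped
Executing a from P (initial set {p0}):
  after a @ step 1: {p1}
  P completes σ.
Executing a from Q (initial set {q0}):
  after a @ step 1: ∅  — Q cannot continue

a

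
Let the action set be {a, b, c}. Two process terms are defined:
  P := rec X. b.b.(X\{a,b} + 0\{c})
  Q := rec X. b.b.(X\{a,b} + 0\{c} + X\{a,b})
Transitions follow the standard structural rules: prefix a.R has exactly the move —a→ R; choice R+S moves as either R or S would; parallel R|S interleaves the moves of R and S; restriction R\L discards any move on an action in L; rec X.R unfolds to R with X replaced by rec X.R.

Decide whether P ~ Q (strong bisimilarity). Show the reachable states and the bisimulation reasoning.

Reachable graph of P (3 states):
  s0 = rec X. b.b.(X\{a,b} + 0\{c}) | ··b··> s1
  s1 = b.((rec X. b.b.(X\{a,b} + 0\{c}))\{a,b} + 0\{c}) | ··b··> s2
  s2 = (rec X. b.b.(X\{a,b} + 0\{c}))\{a,b} + 0\{c} | ·
Reachable graph of Q (3 states):
  t0 = rec X. b.b.(X\{a,b} + 0\{c} + X\{a,b}) | ··b··> t1
  t1 = b.((rec X. b.b.(X\{a,b} + 0\{c} + X\{a,b}))\{a,b} + 0\{c} + (rec X. b.b.(X\{a,b} + 0\{c} + X\{a,b}))\{a,b}) | ··b··> t2
  t2 = (rec X. b.b.(X\{a,b} + 0\{c} + X\{a,b}))\{a,b} + 0\{c} + (rec X. b.b.(X\{a,b} + 0\{c} + X\{a,b}))\{a,b} | ·
Partition-refinement fixed point:
  B0 = {s0, t0}
  B1 = {s1, t1}
  B2 = {s2, t2}
s0 ∈ B0, t0 ∈ B0 → same block

bisimilar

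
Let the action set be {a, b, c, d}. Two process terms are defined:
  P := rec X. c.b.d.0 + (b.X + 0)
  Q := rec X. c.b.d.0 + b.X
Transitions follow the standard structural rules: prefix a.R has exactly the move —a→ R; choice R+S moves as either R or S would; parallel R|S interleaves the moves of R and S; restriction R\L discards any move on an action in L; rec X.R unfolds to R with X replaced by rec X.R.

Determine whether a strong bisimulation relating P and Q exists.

Reachable graph of P (4 states):
  m0 = rec X. c.b.d.0 + (b.X + 0) :: ··b··> m0, ··c··> m1
  m1 = b.d.0 :: ··b··> m2
  m2 = d.0 :: ··d··> m3
  m3 = 0 :: ∅
Reachable graph of Q (4 states):
  n0 = rec X. c.b.d.0 + b.X :: ··b··> n0, ··c··> n1
  n1 = b.d.0 :: ··b··> n2
  n2 = d.0 :: ··d··> n3
  n3 = 0 :: ∅
Partition-refinement fixed point:
  B0 = {m0, n0}
  B1 = {m1, n1}
  B2 = {m2, n2}
  B3 = {m3, n3}
m0 ∈ B0, n0 ∈ B0 → same block

YES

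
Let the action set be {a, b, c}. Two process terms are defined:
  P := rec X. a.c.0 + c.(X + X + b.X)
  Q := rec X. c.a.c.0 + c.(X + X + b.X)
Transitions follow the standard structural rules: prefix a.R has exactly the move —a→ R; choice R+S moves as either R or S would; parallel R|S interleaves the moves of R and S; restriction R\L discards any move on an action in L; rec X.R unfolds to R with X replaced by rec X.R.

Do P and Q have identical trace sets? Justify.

trace-distinct — witness ⟨a⟩

LTS(P): 4 reachable states
  m0 = rec X. a.c.0 + c.(X + X + b.X) | --a--▸ m1, --c--▸ m2
  m1 = c.0 | --c--▸ m3
  m2 = (rec X. a.c.0 + c.(X + X + b.X)) + (rec X. a.c.0 + c.(X + X + b.X)) + b.(rec X. a.c.0 + c.(X + X + b.X)) | --a--▸ m1, --b--▸ m0, --c--▸ m2
  m3 = 0 | ·
LTS(Q): 5 reachable states
  n0 = rec X. c.a.c.0 + c.(X + X + b.X) | --c--▸ n1, --c--▸ n2
  n1 = (rec X. c.a.c.0 + c.(X + X + b.X)) + (rec X. c.a.c.0 + c.(X + X + b.X)) + b.(rec X. c.a.c.0 + c.(X + X + b.X)) | --b--▸ n0, --c--▸ n1, --c--▸ n2
  n2 = a.c.0 | --a--▸ n3
  n3 = c.0 | --c--▸ n4
  n4 = 0 | ·
Run σ = ⟨a⟩ on P: start {m0}
  step 1 (a): {m1}
  ✓ P
Run σ = ⟨a⟩ on Q: start {n0}
  step 1 (a): ∅ (Q stuck)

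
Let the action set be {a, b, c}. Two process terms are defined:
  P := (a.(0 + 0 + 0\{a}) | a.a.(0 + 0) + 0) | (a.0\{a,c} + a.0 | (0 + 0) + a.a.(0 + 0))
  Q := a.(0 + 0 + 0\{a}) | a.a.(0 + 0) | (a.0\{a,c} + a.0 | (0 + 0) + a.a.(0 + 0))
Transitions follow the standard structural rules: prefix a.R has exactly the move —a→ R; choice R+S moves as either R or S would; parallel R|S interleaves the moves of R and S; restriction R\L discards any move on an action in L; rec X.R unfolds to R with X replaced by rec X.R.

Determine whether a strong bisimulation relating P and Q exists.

LTS(P): 30 reachable states
  u0 = (a.(0 + 0 + 0\{a}) | a.a.(0 + 0) + 0) | (a.0\{a,c} + a.0 | (0 + 0) + a.a.(0 + 0)) → --a--▸ u1, --a--▸ u2, --a--▸ u3, --a--▸ u4, --a--▸ u5
  u1 = (0 + 0 + 0\{a}) | a.a.(0 + 0) | (a.0\{a,c} + a.0 | (0 + 0) + a.a.(0 + 0)) → --a--▸ u6, --a--▸ u7, --a--▸ u8, --a--▸ u9
  u2 = (a.(0 + 0 + 0\{a}) | a.a.(0 + 0) + 0) | (0 | (0 + 0)) → --a--▸ u10, --a--▸ u7
  u3 = (a.(0 + 0 + 0\{a}) | a.a.(0 + 0) + 0) | 0\{a,c} → --a--▸ u11, --a--▸ u8
  u4 = (a.(0 + 0 + 0\{a}) | a.a.(0 + 0) + 0) | a.(0 + 0) → --a--▸ u12, --a--▸ u13, --a--▸ u9
  u5 = a.(0 + 0 + 0\{a}) | a.(0 + 0) | (a.0\{a,c} + a.0 | (0 + 0) + a.a.(0 + 0)) → --a--▸ u10, --a--▸ u11, --a--▸ u13, --a--▸ u14, --a--▸ u6
  u6 = (0 + 0 + 0\{a}) | a.(0 + 0) | (a.0\{a,c} + a.0 | (0 + 0) + a.a.(0 + 0)) → --a--▸ u15, --a--▸ u16, --a--▸ u17, --a--▸ u18
  u7 = (0 + 0 + 0\{a}) | a.a.(0 + 0) | (0 | (0 + 0)) → --a--▸ u16
  u8 = (0 + 0 + 0\{a}) | a.a.(0 + 0) | 0\{a,c} → --a--▸ u17
  u9 = (0 + 0 + 0\{a}) | a.a.(0 + 0) | a.(0 + 0) → --a--▸ u18, --a--▸ u19
  u10 = a.(0 + 0 + 0\{a}) | a.(0 + 0) | (0 | (0 + 0)) → --a--▸ u16, --a--▸ u20
  u11 = a.(0 + 0 + 0\{a}) | a.(0 + 0) | 0\{a,c} → --a--▸ u17, --a--▸ u21
  u12 = (a.(0 + 0 + 0\{a}) | a.a.(0 + 0) + 0) | (0 + 0) → --a--▸ u19, --a--▸ u22
  u13 = a.(0 + 0 + 0\{a}) | a.(0 + 0) | a.(0 + 0) → --a--▸ u18, --a--▸ u22, --a--▸ u23
  u14 = a.(0 + 0 + 0\{a}) | (0 + 0) | (a.0\{a,c} + a.0 | (0 + 0) + a.a.(0 + 0)) → --a--▸ u15, --a--▸ u20, --a--▸ u21, --a--▸ u23
  u15 = (0 + 0 + 0\{a}) | (0 + 0) | (a.0\{a,c} + a.0 | (0 + 0) + a.a.(0 + 0)) → --a--▸ u24, --a--▸ u25, --a--▸ u26
  u16 = (0 + 0 + 0\{a}) | a.(0 + 0) | (0 | (0 + 0)) → --a--▸ u24
  u17 = (0 + 0 + 0\{a}) | a.(0 + 0) | 0\{a,c} → --a--▸ u25
  u18 = (0 + 0 + 0\{a}) | a.(0 + 0) | a.(0 + 0) → --a--▸ u26, --a--▸ u27
  u19 = (0 + 0 + 0\{a}) | a.a.(0 + 0) | (0 + 0) → --a--▸ u27
  u20 = a.(0 + 0 + 0\{a}) | (0 + 0) | (0 | (0 + 0)) → --a--▸ u24
  u21 = a.(0 + 0 + 0\{a}) | (0 + 0) | 0\{a,c} → --a--▸ u25
  u22 = a.(0 + 0 + 0\{a}) | a.(0 + 0) | (0 + 0) → --a--▸ u27, --a--▸ u28
  u23 = a.(0 + 0 + 0\{a}) | (0 + 0) | a.(0 + 0) → --a--▸ u26, --a--▸ u28
  u24 = (0 + 0 + 0\{a}) | (0 + 0) | (0 | (0 + 0)) → (no moves)
  u25 = (0 + 0 + 0\{a}) | (0 + 0) | 0\{a,c} → (no moves)
  u26 = (0 + 0 + 0\{a}) | (0 + 0) | a.(0 + 0) → --a--▸ u29
  u27 = (0 + 0 + 0\{a}) | a.(0 + 0) | (0 + 0) → --a--▸ u29
  u28 = a.(0 + 0 + 0\{a}) | (0 + 0) | (0 + 0) → --a--▸ u29
  u29 = (0 + 0 + 0\{a}) | (0 + 0) | (0 + 0) → (no moves)
LTS(Q): 30 reachable states
  v0 = a.(0 + 0 + 0\{a}) | a.a.(0 + 0) | (a.0\{a,c} + a.0 | (0 + 0) + a.a.(0 + 0)) → --a--▸ v1, --a--▸ v2, --a--▸ v3, --a--▸ v4, --a--▸ v5
  v1 = (0 + 0 + 0\{a}) | a.a.(0 + 0) | (a.0\{a,c} + a.0 | (0 + 0) + a.a.(0 + 0)) → --a--▸ v6, --a--▸ v7, --a--▸ v8, --a--▸ v9
  v2 = a.(0 + 0 + 0\{a}) | a.(0 + 0) | (a.0\{a,c} + a.0 | (0 + 0) + a.a.(0 + 0)) → --a--▸ v10, --a--▸ v11, --a--▸ v12, --a--▸ v13, --a--▸ v6
  v3 = a.(0 + 0 + 0\{a}) | a.a.(0 + 0) | (0 | (0 + 0)) → --a--▸ v11, --a--▸ v7
  v4 = a.(0 + 0 + 0\{a}) | a.a.(0 + 0) | 0\{a,c} → --a--▸ v12, --a--▸ v8
  v5 = a.(0 + 0 + 0\{a}) | a.a.(0 + 0) | a.(0 + 0) → --a--▸ v13, --a--▸ v14, --a--▸ v9
  v6 = (0 + 0 + 0\{a}) | a.(0 + 0) | (a.0\{a,c} + a.0 | (0 + 0) + a.a.(0 + 0)) → --a--▸ v15, --a--▸ v16, --a--▸ v17, --a--▸ v18
  v7 = (0 + 0 + 0\{a}) | a.a.(0 + 0) | (0 | (0 + 0)) → --a--▸ v16
  v8 = (0 + 0 + 0\{a}) | a.a.(0 + 0) | 0\{a,c} → --a--▸ v17
  v9 = (0 + 0 + 0\{a}) | a.a.(0 + 0) | a.(0 + 0) → --a--▸ v18, --a--▸ v19
  v10 = a.(0 + 0 + 0\{a}) | (0 + 0) | (a.0\{a,c} + a.0 | (0 + 0) + a.a.(0 + 0)) → --a--▸ v15, --a--▸ v20, --a--▸ v21, --a--▸ v22
  v11 = a.(0 + 0 + 0\{a}) | a.(0 + 0) | (0 | (0 + 0)) → --a--▸ v16, --a--▸ v20
  v12 = a.(0 + 0 + 0\{a}) | a.(0 + 0) | 0\{a,c} → --a--▸ v17, --a--▸ v21
  v13 = a.(0 + 0 + 0\{a}) | a.(0 + 0) | a.(0 + 0) → --a--▸ v18, --a--▸ v22, --a--▸ v23
  v14 = a.(0 + 0 + 0\{a}) | a.a.(0 + 0) | (0 + 0) → --a--▸ v19, --a--▸ v23
  v15 = (0 + 0 + 0\{a}) | (0 + 0) | (a.0\{a,c} + a.0 | (0 + 0) + a.a.(0 + 0)) → --a--▸ v24, --a--▸ v25, --a--▸ v26
  v16 = (0 + 0 + 0\{a}) | a.(0 + 0) | (0 | (0 + 0)) → --a--▸ v24
  v17 = (0 + 0 + 0\{a}) | a.(0 + 0) | 0\{a,c} → --a--▸ v25
  v18 = (0 + 0 + 0\{a}) | a.(0 + 0) | a.(0 + 0) → --a--▸ v26, --a--▸ v27
  v19 = (0 + 0 + 0\{a}) | a.a.(0 + 0) | (0 + 0) → --a--▸ v27
  v20 = a.(0 + 0 + 0\{a}) | (0 + 0) | (0 | (0 + 0)) → --a--▸ v24
  v21 = a.(0 + 0 + 0\{a}) | (0 + 0) | 0\{a,c} → --a--▸ v25
  v22 = a.(0 + 0 + 0\{a}) | (0 + 0) | a.(0 + 0) → --a--▸ v26, --a--▸ v28
  v23 = a.(0 + 0 + 0\{a}) | a.(0 + 0) | (0 + 0) → --a--▸ v27, --a--▸ v28
  v24 = (0 + 0 + 0\{a}) | (0 + 0) | (0 | (0 + 0)) → (no moves)
  v25 = (0 + 0 + 0\{a}) | (0 + 0) | 0\{a,c} → (no moves)
  v26 = (0 + 0 + 0\{a}) | (0 + 0) | a.(0 + 0) → --a--▸ v29
  v27 = (0 + 0 + 0\{a}) | a.(0 + 0) | (0 + 0) → --a--▸ v29
  v28 = a.(0 + 0 + 0\{a}) | (0 + 0) | (0 + 0) → --a--▸ v29
  v29 = (0 + 0 + 0\{a}) | (0 + 0) | (0 + 0) → (no moves)
Bisimilarity quotient blocks:
  B0 = {u0, v0}
  B1 = {u1, u5, v1, v2}
  B2 = {u10, u11, u18, u19, u22, u23, u7, u8, v11, v12, v18, v19, v22, v23, v7, v8}
  B3 = {u16, u17, u20, u21, u26, u27, u28, v16, v17, v20, v21, v26, v27, v28}
  B4 = {u24, u25, u29, v24, v25, v29}
  B5 = {u12, u13, u2, u3, u9, v13, v14, v3, v4, v9}
  B6 = {u14, u6, v10, v6}
  B7 = {u15, v15}
  B8 = {u4, v5}
u0 ∈ B0, v0 ∈ B0 → same block

bisimilar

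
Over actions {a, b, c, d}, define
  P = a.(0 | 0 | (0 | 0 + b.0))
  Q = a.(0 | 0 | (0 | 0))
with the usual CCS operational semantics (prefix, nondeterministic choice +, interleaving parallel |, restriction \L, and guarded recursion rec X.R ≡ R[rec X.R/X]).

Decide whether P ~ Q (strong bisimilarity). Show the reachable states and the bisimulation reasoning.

P ≁ Q

LTS(P): 3 reachable states
  p0 = a.(0 | 0 | (0 | 0 + b.0)) → --a--▸ p1
  p1 = 0 | 0 | (0 | 0 + b.0) → --b--▸ p2
  p2 = 0 | 0 | 0 → stopped
LTS(Q): 2 reachable states
  q0 = a.(0 | 0 | (0 | 0)) → --a--▸ q1
  q1 = 0 | 0 | (0 | 0) → stopped
Coarsest stable partition (strong bisimilarity classes):
  B0 = {p0}
  B1 = {p1}
  B2 = {p2, q1}
  B3 = {q0}
p0 ∈ B0, q0 ∈ B3 → different blocks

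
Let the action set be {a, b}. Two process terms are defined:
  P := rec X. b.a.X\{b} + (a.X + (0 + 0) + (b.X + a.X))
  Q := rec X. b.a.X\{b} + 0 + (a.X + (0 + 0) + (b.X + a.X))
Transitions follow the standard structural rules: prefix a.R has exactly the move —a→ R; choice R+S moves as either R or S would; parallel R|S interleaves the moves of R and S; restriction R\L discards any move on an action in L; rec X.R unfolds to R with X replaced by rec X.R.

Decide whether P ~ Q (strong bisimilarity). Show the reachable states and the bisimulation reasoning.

YES

P's transition system — 3 states:
  u0 = rec X. b.a.X\{b} + (a.X + (0 + 0) + (b.X + a.X)) has moves --a--▸ u0, --b--▸ u0, --b--▸ u1
  u1 = a.(rec X. b.a.X\{b} + (a.X + (0 + 0) + (b.X + a.X)))\{b} has moves --a--▸ u2
  u2 = (rec X. b.a.X\{b} + (a.X + (0 + 0) + (b.X + a.X)))\{b} has moves --a--▸ u2
Q's transition system — 3 states:
  v0 = rec X. b.a.X\{b} + 0 + (a.X + (0 + 0) + (b.X + a.X)) has moves --a--▸ v0, --b--▸ v0, --b--▸ v1
  v1 = a.(rec X. b.a.X\{b} + 0 + (a.X + (0 + 0) + (b.X + a.X)))\{b} has moves --a--▸ v2
  v2 = (rec X. b.a.X\{b} + 0 + (a.X + (0 + 0) + (b.X + a.X)))\{b} has moves --a--▸ v2
Partition-refinement fixed point:
  B0 = {u0, v0}
  B1 = {u1, u2, v1, v2}
u0 ∈ B0, v0 ∈ B0 → same block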